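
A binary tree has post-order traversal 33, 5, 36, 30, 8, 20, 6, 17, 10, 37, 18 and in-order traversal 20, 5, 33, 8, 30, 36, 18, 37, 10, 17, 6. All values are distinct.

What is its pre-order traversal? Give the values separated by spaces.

18 20 8 5 33 30 36 37 10 17 6

The last element of post-order is the root; it splits in-order into left and right subtrees.
Root 18: left subtree has 6 nodes {20, 5, 33, 8, 30, 36}, right has 4 {37, 10, 17, 6}.
  Root 20: left subtree has 0 nodes { }, right has 5 {5, 33, 8, 30, 36}.
    Root 8: left subtree has 2 nodes {5, 33}, right has 2 {30, 36}.
      Root 5: left subtree has 0 nodes { }, right has 1 {33}.
      Root 30: left subtree has 0 nodes { }, right has 1 {36}.
  Root 37: left subtree has 0 nodes { }, right has 3 {10, 17, 6}.
    Root 10: left subtree has 0 nodes { }, right has 2 {17, 6}.
      Root 17: left subtree has 0 nodes { }, right has 1 {6}.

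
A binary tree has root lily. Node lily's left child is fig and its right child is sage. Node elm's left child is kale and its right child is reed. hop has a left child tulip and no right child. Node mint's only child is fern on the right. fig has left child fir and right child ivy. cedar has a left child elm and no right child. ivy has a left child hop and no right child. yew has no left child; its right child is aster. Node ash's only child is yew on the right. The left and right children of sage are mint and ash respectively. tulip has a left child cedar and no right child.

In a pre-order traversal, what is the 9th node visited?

Pre-order visits the node, then its left subtree, then its right subtree.
Visit lily.
At lily: go left to fig.
  Visit fig.
  At fig: go left to fir.
    fir is a leaf — visit fir.
  At fig: go right to ivy.
    Visit ivy.
    At ivy: go left to hop.
      Visit hop.
      At hop: go left to tulip.
        Visit tulip.
        At tulip: go left to cedar.
          Visit cedar.
          At cedar: go left to elm.
            Visit elm.
            At elm: go left to kale.
              kale is a leaf — visit kale.
            At elm: go right to reed.
              reed is a leaf — visit reed.
          At cedar: no right child.
        At tulip: no right child.
      At hop: no right child.
    At ivy: no right child.
At lily: go right to sage.
  Visit sage.
  At sage: go left to mint.
    Visit mint.
    At mint: no left child.
    At mint: go right to fern.
      fern is a leaf — visit fern.
  At sage: go right to ash.
    Visit ash.
    At ash: no left child.
    At ash: go right to yew.
      Visit yew.
      At yew: no left child.
      At yew: go right to aster.
        aster is a leaf — visit aster.
Full pre-order sequence: lily, fig, fir, ivy, hop, tulip, cedar, elm, kale, reed, sage, mint, fern, ash, yew, aster.

kale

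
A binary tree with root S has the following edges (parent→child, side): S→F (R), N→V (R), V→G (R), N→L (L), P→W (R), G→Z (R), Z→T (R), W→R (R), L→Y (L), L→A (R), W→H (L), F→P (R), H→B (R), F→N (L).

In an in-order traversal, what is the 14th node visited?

In-order visits the left subtree, then the node, then the right subtree.
At S: no left child.
Visit S.
At S: go right to F.
  At F: go left to N.
    At N: go left to L.
      At L: go left to Y.
        Y is a leaf — visit Y.
      Visit L.
      At L: go right to A.
        A is a leaf — visit A.
    Visit N.
    At N: go right to V.
      At V: no left child.
      Visit V.
      At V: go right to G.
        At G: no left child.
        Visit G.
        At G: go right to Z.
          At Z: no left child.
          Visit Z.
          At Z: go right to T.
            T is a leaf — visit T.
  Visit F.
  At F: go right to P.
    At P: no left child.
    Visit P.
    At P: go right to W.
      At W: go left to H.
        At H: no left child.
        Visit H.
        At H: go right to B.
          B is a leaf — visit B.
      Visit W.
      At W: go right to R.
        R is a leaf — visit R.
Full in-order sequence: S, Y, L, A, N, V, G, Z, T, F, P, H, B, W, R.

W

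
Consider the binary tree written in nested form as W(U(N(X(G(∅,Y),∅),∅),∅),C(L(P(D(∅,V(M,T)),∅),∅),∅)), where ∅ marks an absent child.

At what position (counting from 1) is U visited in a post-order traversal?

Post-order visits the left subtree, then the right subtree, then the node.
At W: go left to U.
  At U: go left to N.
    At N: go left to X.
      At X: go left to G.
        At G: no left child.
        At G: go right to Y.
          Y is a leaf — visit Y.
        Visit G.
      At X: no right child.
      Visit X.
    At N: no right child.
    Visit N.
  At U: no right child.
  Visit U.
At W: go right to C.
  At C: go left to L.
    At L: go left to P.
      At P: go left to D.
        At D: no left child.
        At D: go right to V.
          At V: go left to M.
            M is a leaf — visit M.
          At V: go right to T.
            T is a leaf — visit T.
          Visit V.
        Visit D.
      At P: no right child.
      Visit P.
    At L: no right child.
    Visit L.
  At C: no right child.
  Visit C.
Visit W.
Full post-order sequence: Y, G, X, N, U, M, T, V, D, P, L, C, W.

5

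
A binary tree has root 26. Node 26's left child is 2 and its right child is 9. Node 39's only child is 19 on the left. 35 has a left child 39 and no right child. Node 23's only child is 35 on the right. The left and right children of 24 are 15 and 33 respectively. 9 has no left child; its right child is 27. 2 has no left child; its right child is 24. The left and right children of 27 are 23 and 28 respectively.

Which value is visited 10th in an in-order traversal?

In-order visits the left subtree, then the node, then the right subtree.
At 26: go left to 2.
  At 2: no left child.
  Visit 2.
  At 2: go right to 24.
    At 24: go left to 15.
      15 is a leaf — visit 15.
    Visit 24.
    At 24: go right to 33.
      33 is a leaf — visit 33.
Visit 26.
At 26: go right to 9.
  At 9: no left child.
  Visit 9.
  At 9: go right to 27.
    At 27: go left to 23.
      At 23: no left child.
      Visit 23.
      At 23: go right to 35.
        At 35: go left to 39.
          At 39: go left to 19.
            19 is a leaf — visit 19.
          Visit 39.
          At 39: no right child.
        Visit 35.
        At 35: no right child.
    Visit 27.
    At 27: go right to 28.
      28 is a leaf — visit 28.
Full in-order sequence: 2, 15, 24, 33, 26, 9, 23, 19, 39, 35, 27, 28.

35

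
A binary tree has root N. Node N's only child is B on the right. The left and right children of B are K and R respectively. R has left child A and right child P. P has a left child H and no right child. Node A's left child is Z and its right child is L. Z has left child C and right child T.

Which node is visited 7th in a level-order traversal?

Level-order visits nodes level by level from the root, left to right within each level.
Level 0: N
Level 1: B
Level 2: K, R
Level 3: A, P
Level 4: Z, L, H
Level 5: C, T
Full level-order sequence: N, B, K, R, A, P, Z, L, H, C, T.

Z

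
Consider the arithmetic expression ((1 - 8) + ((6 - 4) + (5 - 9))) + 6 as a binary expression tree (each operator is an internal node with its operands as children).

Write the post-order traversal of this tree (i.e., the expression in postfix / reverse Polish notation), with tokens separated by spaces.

1 8 - 6 4 - 5 9 - + + 6 +

Post-order on an expression tree gives postfix notation: for each operator, emit left operand, right operand, then the operator.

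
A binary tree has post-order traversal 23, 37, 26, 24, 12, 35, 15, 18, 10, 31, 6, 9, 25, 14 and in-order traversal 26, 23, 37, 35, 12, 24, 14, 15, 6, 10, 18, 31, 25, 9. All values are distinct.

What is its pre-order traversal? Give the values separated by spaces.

14 35 26 37 23 12 24 25 6 15 31 10 18 9

The last element of post-order is the root; it splits in-order into left and right subtrees.
Root 14: left subtree has 6 nodes {26, 23, 37, 35, 12, 24}, right has 7 {15, 6, 10, 18, 31, 25, 9}.
  Root 35: left subtree has 3 nodes {26, 23, 37}, right has 2 {12, 24}.
    Root 26: left subtree has 0 nodes { }, right has 2 {23, 37}.
      Root 37: left subtree has 1 node {23}, right has 0 { }.
    Root 12: left subtree has 0 nodes { }, right has 1 {24}.
  Root 25: left subtree has 5 nodes {15, 6, 10, 18, 31}, right has 1 {9}.
    Root 6: left subtree has 1 node {15}, right has 3 {10, 18, 31}.
      Root 31: left subtree has 2 nodes {10, 18}, right has 0 { }.
        Root 10: left subtree has 0 nodes { }, right has 1 {18}.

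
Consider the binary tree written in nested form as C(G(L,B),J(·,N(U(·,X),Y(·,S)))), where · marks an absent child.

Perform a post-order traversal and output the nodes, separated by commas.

L, B, G, X, U, S, Y, N, J, C

Post-order visits the left subtree, then the right subtree, then the node.
At C: go left to G.
  At G: go left to L.
    L is a leaf — visit L.
  At G: go right to B.
    B is a leaf — visit B.
  Visit G.
At C: go right to J.
  At J: no left child.
  At J: go right to N.
    At N: go left to U.
      At U: no left child.
      At U: go right to X.
        X is a leaf — visit X.
      Visit U.
    At N: go right to Y.
      At Y: no left child.
      At Y: go right to S.
        S is a leaf — visit S.
      Visit Y.
    Visit N.
  Visit J.
Visit C.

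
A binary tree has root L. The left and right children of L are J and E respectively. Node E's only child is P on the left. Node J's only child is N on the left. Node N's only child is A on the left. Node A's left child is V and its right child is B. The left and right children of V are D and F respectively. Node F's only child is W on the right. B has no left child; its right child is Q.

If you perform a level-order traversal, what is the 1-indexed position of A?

Level-order visits nodes level by level from the root, left to right within each level.
Level 0: L
Level 1: J, E
Level 2: N, P
Level 3: A
Level 4: V, B
Level 5: D, F, Q
Level 6: W
Full level-order sequence: L, J, E, N, P, A, V, B, D, F, Q, W.

6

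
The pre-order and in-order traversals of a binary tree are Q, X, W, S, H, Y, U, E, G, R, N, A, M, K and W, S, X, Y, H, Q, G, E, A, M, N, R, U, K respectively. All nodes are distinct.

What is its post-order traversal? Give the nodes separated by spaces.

The first element of pre-order is the root; it splits in-order into left and right subtrees.
Root Q: left subtree has 5 nodes {W, S, X, Y, H}, right has 8 {G, E, A, M, N, R, U, K}.
  Root X: left subtree has 2 nodes {W, S}, right has 2 {Y, H}.
    Root W: left subtree has 0 nodes { }, right has 1 {S}.
    Root H: left subtree has 1 node {Y}, right has 0 { }.
  Root U: left subtree has 6 nodes {G, E, A, M, N, R}, right has 1 {K}.
    Root E: left subtree has 1 node {G}, right has 4 {A, M, N, R}.
      Root R: left subtree has 3 nodes {A, M, N}, right has 0 { }.
        Root N: left subtree has 2 nodes {A, M}, right has 0 { }.
          Root A: left subtree has 0 nodes { }, right has 1 {M}.

S W Y H X G M A N R E K U Q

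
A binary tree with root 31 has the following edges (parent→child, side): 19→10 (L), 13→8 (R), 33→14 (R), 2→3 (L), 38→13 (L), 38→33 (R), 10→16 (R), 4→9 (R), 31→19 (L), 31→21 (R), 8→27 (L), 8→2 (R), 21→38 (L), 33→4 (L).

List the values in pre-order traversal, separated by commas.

Pre-order visits the node, then its left subtree, then its right subtree.
Visit 31.
At 31: go left to 19.
  Visit 19.
  At 19: go left to 10.
    Visit 10.
    At 10: no left child.
    At 10: go right to 16.
      16 is a leaf — visit 16.
  At 19: no right child.
At 31: go right to 21.
  Visit 21.
  At 21: go left to 38.
    Visit 38.
    At 38: go left to 13.
      Visit 13.
      At 13: no left child.
      At 13: go right to 8.
        Visit 8.
        At 8: go left to 27.
          27 is a leaf — visit 27.
        At 8: go right to 2.
          Visit 2.
          At 2: go left to 3.
            3 is a leaf — visit 3.
          At 2: no right child.
    At 38: go right to 33.
      Visit 33.
      At 33: go left to 4.
        Visit 4.
        At 4: no left child.
        At 4: go right to 9.
          9 is a leaf — visit 9.
      At 33: go right to 14.
        14 is a leaf — visit 14.
  At 21: no right child.

31, 19, 10, 16, 21, 38, 13, 8, 27, 2, 3, 33, 4, 9, 14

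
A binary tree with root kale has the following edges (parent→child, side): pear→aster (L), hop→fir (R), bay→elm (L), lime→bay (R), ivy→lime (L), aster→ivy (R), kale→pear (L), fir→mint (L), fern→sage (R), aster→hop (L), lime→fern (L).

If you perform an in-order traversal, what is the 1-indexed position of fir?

3

In-order visits the left subtree, then the node, then the right subtree.
At kale: go left to pear.
  At pear: go left to aster.
    At aster: go left to hop.
      At hop: no left child.
      Visit hop.
      At hop: go right to fir.
        At fir: go left to mint.
          mint is a leaf — visit mint.
        Visit fir.
        At fir: no right child.
    Visit aster.
    At aster: go right to ivy.
      At ivy: go left to lime.
        At lime: go left to fern.
          At fern: no left child.
          Visit fern.
          At fern: go right to sage.
            sage is a leaf — visit sage.
        Visit lime.
        At lime: go right to bay.
          At bay: go left to elm.
            elm is a leaf — visit elm.
          Visit bay.
          At bay: no right child.
      Visit ivy.
      At ivy: no right child.
  Visit pear.
  At pear: no right child.
Visit kale.
At kale: no right child.
Full in-order sequence: hop, mint, fir, aster, fern, sage, lime, elm, bay, ivy, pear, kale.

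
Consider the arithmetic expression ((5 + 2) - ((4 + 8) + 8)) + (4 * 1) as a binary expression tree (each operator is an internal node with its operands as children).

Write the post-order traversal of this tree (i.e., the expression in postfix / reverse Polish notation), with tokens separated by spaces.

Post-order on an expression tree gives postfix notation: for each operator, emit left operand, right operand, then the operator.

5 2 + 4 8 + 8 + - 4 1 * +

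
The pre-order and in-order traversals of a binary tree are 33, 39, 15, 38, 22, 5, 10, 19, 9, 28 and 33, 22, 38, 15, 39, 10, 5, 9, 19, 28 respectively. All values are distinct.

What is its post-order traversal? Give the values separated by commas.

The first element of pre-order is the root; it splits in-order into left and right subtrees.
Root 33: left subtree has 0 nodes { }, right has 9 {22, 38, 15, 39, 10, 5, 9, 19, 28}.
  Root 39: left subtree has 3 nodes {22, 38, 15}, right has 5 {10, 5, 9, 19, 28}.
    Root 15: left subtree has 2 nodes {22, 38}, right has 0 { }.
      Root 38: left subtree has 1 node {22}, right has 0 { }.
    Root 5: left subtree has 1 node {10}, right has 3 {9, 19, 28}.
      Root 19: left subtree has 1 node {9}, right has 1 {28}.

22, 38, 15, 10, 9, 28, 19, 5, 39, 33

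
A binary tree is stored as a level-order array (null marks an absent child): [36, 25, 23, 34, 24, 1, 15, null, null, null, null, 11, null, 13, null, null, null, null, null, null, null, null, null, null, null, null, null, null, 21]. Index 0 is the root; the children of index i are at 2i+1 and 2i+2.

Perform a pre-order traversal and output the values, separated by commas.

Pre-order visits the node, then its left subtree, then its right subtree.
Visit 36.
At 36: go left to 25.
  Visit 25.
  At 25: go left to 34.
    34 is a leaf — visit 34.
  At 25: go right to 24.
    24 is a leaf — visit 24.
At 36: go right to 23.
  Visit 23.
  At 23: go left to 1.
    Visit 1.
    At 1: go left to 11.
      11 is a leaf — visit 11.
    At 1: no right child.
  At 23: go right to 15.
    Visit 15.
    At 15: go left to 13.
      Visit 13.
      At 13: no left child.
      At 13: go right to 21.
        21 is a leaf — visit 21.
    At 15: no right child.

36, 25, 34, 24, 23, 1, 11, 15, 13, 21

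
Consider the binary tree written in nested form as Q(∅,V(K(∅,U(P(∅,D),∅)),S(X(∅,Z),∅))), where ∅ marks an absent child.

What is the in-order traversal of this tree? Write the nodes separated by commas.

Q, K, P, D, U, V, X, Z, S

In-order visits the left subtree, then the node, then the right subtree.
At Q: no left child.
Visit Q.
At Q: go right to V.
  At V: go left to K.
    At K: no left child.
    Visit K.
    At K: go right to U.
      At U: go left to P.
        At P: no left child.
        Visit P.
        At P: go right to D.
          D is a leaf — visit D.
      Visit U.
      At U: no right child.
  Visit V.
  At V: go right to S.
    At S: go left to X.
      At X: no left child.
      Visit X.
      At X: go right to Z.
        Z is a leaf — visit Z.
    Visit S.
    At S: no right child.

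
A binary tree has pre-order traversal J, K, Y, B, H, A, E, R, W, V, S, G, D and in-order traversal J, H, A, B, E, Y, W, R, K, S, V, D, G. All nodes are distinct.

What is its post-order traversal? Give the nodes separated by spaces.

A H E B W R Y S D G V K J

The first element of pre-order is the root; it splits in-order into left and right subtrees.
Root J: left subtree has 0 nodes { }, right has 12 {H, A, B, E, Y, W, R, K, S, V, D, G}.
  Root K: left subtree has 7 nodes {H, A, B, E, Y, W, R}, right has 4 {S, V, D, G}.
    Root Y: left subtree has 4 nodes {H, A, B, E}, right has 2 {W, R}.
      Root B: left subtree has 2 nodes {H, A}, right has 1 {E}.
        Root H: left subtree has 0 nodes { }, right has 1 {A}.
      Root R: left subtree has 1 node {W}, right has 0 { }.
    Root V: left subtree has 1 node {S}, right has 2 {D, G}.
      Root G: left subtree has 1 node {D}, right has 0 { }.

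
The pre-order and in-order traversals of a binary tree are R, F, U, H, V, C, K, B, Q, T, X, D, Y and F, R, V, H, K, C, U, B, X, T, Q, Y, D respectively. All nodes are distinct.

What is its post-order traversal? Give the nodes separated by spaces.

The first element of pre-order is the root; it splits in-order into left and right subtrees.
Root R: left subtree has 1 node {F}, right has 11 {V, H, K, C, U, B, X, T, Q, Y, D}.
  Root U: left subtree has 4 nodes {V, H, K, C}, right has 6 {B, X, T, Q, Y, D}.
    Root H: left subtree has 1 node {V}, right has 2 {K, C}.
      Root C: left subtree has 1 node {K}, right has 0 { }.
    Root B: left subtree has 0 nodes { }, right has 5 {X, T, Q, Y, D}.
      Root Q: left subtree has 2 nodes {X, T}, right has 2 {Y, D}.
        Root T: left subtree has 1 node {X}, right has 0 { }.
        Root D: left subtree has 1 node {Y}, right has 0 { }.

F V K C H X T Y D Q B U R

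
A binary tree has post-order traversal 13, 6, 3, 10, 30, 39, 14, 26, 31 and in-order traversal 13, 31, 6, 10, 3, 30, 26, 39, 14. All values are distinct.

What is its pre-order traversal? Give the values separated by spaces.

31 13 26 30 10 6 3 14 39

The last element of post-order is the root; it splits in-order into left and right subtrees.
Root 31: left subtree has 1 node {13}, right has 7 {6, 10, 3, 30, 26, 39, 14}.
  Root 26: left subtree has 4 nodes {6, 10, 3, 30}, right has 2 {39, 14}.
    Root 30: left subtree has 3 nodes {6, 10, 3}, right has 0 { }.
      Root 10: left subtree has 1 node {6}, right has 1 {3}.
    Root 14: left subtree has 1 node {39}, right has 0 { }.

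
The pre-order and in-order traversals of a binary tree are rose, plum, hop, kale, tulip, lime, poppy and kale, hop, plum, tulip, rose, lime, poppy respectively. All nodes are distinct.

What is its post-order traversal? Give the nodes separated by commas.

The first element of pre-order is the root; it splits in-order into left and right subtrees.
Root rose: left subtree has 4 nodes {kale, hop, plum, tulip}, right has 2 {lime, poppy}.
  Root plum: left subtree has 2 nodes {kale, hop}, right has 1 {tulip}.
    Root hop: left subtree has 1 node {kale}, right has 0 { }.
  Root lime: left subtree has 0 nodes { }, right has 1 {poppy}.

kale, hop, tulip, plum, poppy, lime, rose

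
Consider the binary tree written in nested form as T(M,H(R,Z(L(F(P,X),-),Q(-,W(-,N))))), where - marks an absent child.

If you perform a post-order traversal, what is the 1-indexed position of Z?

10

Post-order visits the left subtree, then the right subtree, then the node.
At T: go left to M.
  M is a leaf — visit M.
At T: go right to H.
  At H: go left to R.
    R is a leaf — visit R.
  At H: go right to Z.
    At Z: go left to L.
      At L: go left to F.
        At F: go left to P.
          P is a leaf — visit P.
        At F: go right to X.
          X is a leaf — visit X.
        Visit F.
      At L: no right child.
      Visit L.
    At Z: go right to Q.
      At Q: no left child.
      At Q: go right to W.
        At W: no left child.
        At W: go right to N.
          N is a leaf — visit N.
        Visit W.
      Visit Q.
    Visit Z.
  Visit H.
Visit T.
Full post-order sequence: M, R, P, X, F, L, N, W, Q, Z, H, T.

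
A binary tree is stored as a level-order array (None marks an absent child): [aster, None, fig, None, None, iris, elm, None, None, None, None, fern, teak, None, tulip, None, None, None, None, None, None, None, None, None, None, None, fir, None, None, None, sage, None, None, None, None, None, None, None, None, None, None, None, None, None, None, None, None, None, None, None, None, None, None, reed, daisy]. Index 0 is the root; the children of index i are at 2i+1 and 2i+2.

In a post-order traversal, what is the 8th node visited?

Post-order visits the left subtree, then the right subtree, then the node.
At aster: no left child.
At aster: go right to fig.
  At fig: go left to iris.
    At iris: go left to fern.
      fern is a leaf — visit fern.
    At iris: go right to teak.
      At teak: no left child.
      At teak: go right to fir.
        At fir: go left to reed.
          reed is a leaf — visit reed.
        At fir: go right to daisy.
          daisy is a leaf — visit daisy.
        Visit fir.
      Visit teak.
    Visit iris.
  At fig: go right to elm.
    At elm: no left child.
    At elm: go right to tulip.
      At tulip: no left child.
      At tulip: go right to sage.
        sage is a leaf — visit sage.
      Visit tulip.
    Visit elm.
  Visit fig.
Visit aster.
Full post-order sequence: fern, reed, daisy, fir, teak, iris, sage, tulip, elm, fig, aster.

tulip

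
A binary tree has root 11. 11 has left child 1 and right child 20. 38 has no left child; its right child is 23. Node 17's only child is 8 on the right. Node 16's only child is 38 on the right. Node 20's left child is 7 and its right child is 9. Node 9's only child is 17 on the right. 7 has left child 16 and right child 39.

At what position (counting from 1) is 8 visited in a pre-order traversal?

Pre-order visits the node, then its left subtree, then its right subtree.
Visit 11.
At 11: go left to 1.
  1 is a leaf — visit 1.
At 11: go right to 20.
  Visit 20.
  At 20: go left to 7.
    Visit 7.
    At 7: go left to 16.
      Visit 16.
      At 16: no left child.
      At 16: go right to 38.
        Visit 38.
        At 38: no left child.
        At 38: go right to 23.
          23 is a leaf — visit 23.
    At 7: go right to 39.
      39 is a leaf — visit 39.
  At 20: go right to 9.
    Visit 9.
    At 9: no left child.
    At 9: go right to 17.
      Visit 17.
      At 17: no left child.
      At 17: go right to 8.
        8 is a leaf — visit 8.
Full pre-order sequence: 11, 1, 20, 7, 16, 38, 23, 39, 9, 17, 8.

11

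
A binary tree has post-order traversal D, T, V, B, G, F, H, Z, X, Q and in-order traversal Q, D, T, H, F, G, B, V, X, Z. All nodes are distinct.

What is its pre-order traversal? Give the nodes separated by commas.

The last element of post-order is the root; it splits in-order into left and right subtrees.
Root Q: left subtree has 0 nodes { }, right has 9 {D, T, H, F, G, B, V, X, Z}.
  Root X: left subtree has 7 nodes {D, T, H, F, G, B, V}, right has 1 {Z}.
    Root H: left subtree has 2 nodes {D, T}, right has 4 {F, G, B, V}.
      Root T: left subtree has 1 node {D}, right has 0 { }.
      Root F: left subtree has 0 nodes { }, right has 3 {G, B, V}.
        Root G: left subtree has 0 nodes { }, right has 2 {B, V}.
          Root B: left subtree has 0 nodes { }, right has 1 {V}.

Q, X, H, T, D, F, G, B, V, Z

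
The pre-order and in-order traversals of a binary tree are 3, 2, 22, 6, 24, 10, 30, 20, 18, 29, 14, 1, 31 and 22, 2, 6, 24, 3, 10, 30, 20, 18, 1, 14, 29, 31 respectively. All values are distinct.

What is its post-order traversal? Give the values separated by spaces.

22 24 6 2 1 14 31 29 18 20 30 10 3

The first element of pre-order is the root; it splits in-order into left and right subtrees.
Root 3: left subtree has 4 nodes {22, 2, 6, 24}, right has 8 {10, 30, 20, 18, 1, 14, 29, 31}.
  Root 2: left subtree has 1 node {22}, right has 2 {6, 24}.
    Root 6: left subtree has 0 nodes { }, right has 1 {24}.
  Root 10: left subtree has 0 nodes { }, right has 7 {30, 20, 18, 1, 14, 29, 31}.
    Root 30: left subtree has 0 nodes { }, right has 6 {20, 18, 1, 14, 29, 31}.
      Root 20: left subtree has 0 nodes { }, right has 5 {18, 1, 14, 29, 31}.
        Root 18: left subtree has 0 nodes { }, right has 4 {1, 14, 29, 31}.
          Root 29: left subtree has 2 nodes {1, 14}, right has 1 {31}.
            Root 14: left subtree has 1 node {1}, right has 0 { }.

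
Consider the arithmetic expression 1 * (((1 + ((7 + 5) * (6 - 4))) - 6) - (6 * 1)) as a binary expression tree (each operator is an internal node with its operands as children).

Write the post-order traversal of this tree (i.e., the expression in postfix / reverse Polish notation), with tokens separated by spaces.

1 1 7 5 + 6 4 - * + 6 - 6 1 * - *

Post-order on an expression tree gives postfix notation: for each operator, emit left operand, right operand, then the operator.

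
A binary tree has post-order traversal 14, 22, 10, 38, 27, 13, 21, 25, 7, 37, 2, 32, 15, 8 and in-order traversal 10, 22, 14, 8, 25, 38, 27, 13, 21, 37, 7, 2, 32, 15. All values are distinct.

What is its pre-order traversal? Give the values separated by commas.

8, 10, 22, 14, 15, 32, 2, 37, 25, 21, 13, 27, 38, 7

The last element of post-order is the root; it splits in-order into left and right subtrees.
Root 8: left subtree has 3 nodes {10, 22, 14}, right has 10 {25, 38, 27, 13, 21, 37, 7, 2, 32, 15}.
  Root 10: left subtree has 0 nodes { }, right has 2 {22, 14}.
    Root 22: left subtree has 0 nodes { }, right has 1 {14}.
  Root 15: left subtree has 9 nodes {25, 38, 27, 13, 21, 37, 7, 2, 32}, right has 0 { }.
    Root 32: left subtree has 8 nodes {25, 38, 27, 13, 21, 37, 7, 2}, right has 0 { }.
      Root 2: left subtree has 7 nodes {25, 38, 27, 13, 21, 37, 7}, right has 0 { }.
        Root 37: left subtree has 5 nodes {25, 38, 27, 13, 21}, right has 1 {7}.
          Root 25: left subtree has 0 nodes { }, right has 4 {38, 27, 13, 21}.
            Root 21: left subtree has 3 nodes {38, 27, 13}, right has 0 { }.
              Root 13: left subtree has 2 nodes {38, 27}, right has 0 { }.
                Root 27: left subtree has 1 node {38}, right has 0 { }.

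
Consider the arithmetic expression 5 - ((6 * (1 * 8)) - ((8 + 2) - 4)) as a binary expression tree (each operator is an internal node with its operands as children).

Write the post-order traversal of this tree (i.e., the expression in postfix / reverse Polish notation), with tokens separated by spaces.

Post-order on an expression tree gives postfix notation: for each operator, emit left operand, right operand, then the operator.

5 6 1 8 * * 8 2 + 4 - - -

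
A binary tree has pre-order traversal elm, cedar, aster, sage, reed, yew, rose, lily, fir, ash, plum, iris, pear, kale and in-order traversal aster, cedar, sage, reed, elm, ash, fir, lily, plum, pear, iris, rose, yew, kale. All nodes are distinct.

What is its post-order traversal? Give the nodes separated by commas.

The first element of pre-order is the root; it splits in-order into left and right subtrees.
Root elm: left subtree has 4 nodes {aster, cedar, sage, reed}, right has 9 {ash, fir, lily, plum, pear, iris, rose, yew, kale}.
  Root cedar: left subtree has 1 node {aster}, right has 2 {sage, reed}.
    Root sage: left subtree has 0 nodes { }, right has 1 {reed}.
  Root yew: left subtree has 7 nodes {ash, fir, lily, plum, pear, iris, rose}, right has 1 {kale}.
    Root rose: left subtree has 6 nodes {ash, fir, lily, plum, pear, iris}, right has 0 { }.
      Root lily: left subtree has 2 nodes {ash, fir}, right has 3 {plum, pear, iris}.
        Root fir: left subtree has 1 node {ash}, right has 0 { }.
        Root plum: left subtree has 0 nodes { }, right has 2 {pear, iris}.
          Root iris: left subtree has 1 node {pear}, right has 0 { }.

aster, reed, sage, cedar, ash, fir, pear, iris, plum, lily, rose, kale, yew, elm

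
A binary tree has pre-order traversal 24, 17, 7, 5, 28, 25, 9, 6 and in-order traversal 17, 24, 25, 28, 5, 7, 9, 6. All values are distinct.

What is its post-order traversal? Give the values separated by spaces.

17 25 28 5 6 9 7 24

The first element of pre-order is the root; it splits in-order into left and right subtrees.
Root 24: left subtree has 1 node {17}, right has 6 {25, 28, 5, 7, 9, 6}.
  Root 7: left subtree has 3 nodes {25, 28, 5}, right has 2 {9, 6}.
    Root 5: left subtree has 2 nodes {25, 28}, right has 0 { }.
      Root 28: left subtree has 1 node {25}, right has 0 { }.
    Root 9: left subtree has 0 nodes { }, right has 1 {6}.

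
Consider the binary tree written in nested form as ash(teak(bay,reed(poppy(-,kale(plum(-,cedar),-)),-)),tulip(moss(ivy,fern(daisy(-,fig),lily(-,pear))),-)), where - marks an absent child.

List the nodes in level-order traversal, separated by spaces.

ash teak tulip bay reed moss poppy ivy fern kale daisy lily plum fig pear cedar

Level-order visits nodes level by level from the root, left to right within each level.
Level 0: ash
Level 1: teak, tulip
Level 2: bay, reed, moss
Level 3: poppy, ivy, fern
Level 4: kale, daisy, lily
Level 5: plum, fig, pear
Level 6: cedar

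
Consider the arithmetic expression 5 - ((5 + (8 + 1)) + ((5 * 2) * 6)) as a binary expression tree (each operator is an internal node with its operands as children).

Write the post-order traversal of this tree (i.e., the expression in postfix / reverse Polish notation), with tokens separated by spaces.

5 5 8 1 + + 5 2 * 6 * + -

Post-order on an expression tree gives postfix notation: for each operator, emit left operand, right operand, then the operator.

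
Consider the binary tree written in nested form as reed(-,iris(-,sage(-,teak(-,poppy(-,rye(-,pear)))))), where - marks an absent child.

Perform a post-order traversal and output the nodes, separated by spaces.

Post-order visits the left subtree, then the right subtree, then the node.
At reed: no left child.
At reed: go right to iris.
  At iris: no left child.
  At iris: go right to sage.
    At sage: no left child.
    At sage: go right to teak.
      At teak: no left child.
      At teak: go right to poppy.
        At poppy: no left child.
        At poppy: go right to rye.
          At rye: no left child.
          At rye: go right to pear.
            pear is a leaf — visit pear.
          Visit rye.
        Visit poppy.
      Visit teak.
    Visit sage.
  Visit iris.
Visit reed.

pear rye poppy teak sage iris reed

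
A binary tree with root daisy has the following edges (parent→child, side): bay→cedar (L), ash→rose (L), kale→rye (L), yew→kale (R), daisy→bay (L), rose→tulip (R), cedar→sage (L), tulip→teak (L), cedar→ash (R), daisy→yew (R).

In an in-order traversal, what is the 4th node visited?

In-order visits the left subtree, then the node, then the right subtree.
At daisy: go left to bay.
  At bay: go left to cedar.
    At cedar: go left to sage.
      sage is a leaf — visit sage.
    Visit cedar.
    At cedar: go right to ash.
      At ash: go left to rose.
        At rose: no left child.
        Visit rose.
        At rose: go right to tulip.
          At tulip: go left to teak.
            teak is a leaf — visit teak.
          Visit tulip.
          At tulip: no right child.
      Visit ash.
      At ash: no right child.
  Visit bay.
  At bay: no right child.
Visit daisy.
At daisy: go right to yew.
  At yew: no left child.
  Visit yew.
  At yew: go right to kale.
    At kale: go left to rye.
      rye is a leaf — visit rye.
    Visit kale.
    At kale: no right child.
Full in-order sequence: sage, cedar, rose, teak, tulip, ash, bay, daisy, yew, rye, kale.

teak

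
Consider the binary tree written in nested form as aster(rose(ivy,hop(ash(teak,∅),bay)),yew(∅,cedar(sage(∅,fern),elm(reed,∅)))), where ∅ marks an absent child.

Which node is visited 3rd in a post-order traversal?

ash

Post-order visits the left subtree, then the right subtree, then the node.
At aster: go left to rose.
  At rose: go left to ivy.
    ivy is a leaf — visit ivy.
  At rose: go right to hop.
    At hop: go left to ash.
      At ash: go left to teak.
        teak is a leaf — visit teak.
      At ash: no right child.
      Visit ash.
    At hop: go right to bay.
      bay is a leaf — visit bay.
    Visit hop.
  Visit rose.
At aster: go right to yew.
  At yew: no left child.
  At yew: go right to cedar.
    At cedar: go left to sage.
      At sage: no left child.
      At sage: go right to fern.
        fern is a leaf — visit fern.
      Visit sage.
    At cedar: go right to elm.
      At elm: go left to reed.
        reed is a leaf — visit reed.
      At elm: no right child.
      Visit elm.
    Visit cedar.
  Visit yew.
Visit aster.
Full post-order sequence: ivy, teak, ash, bay, hop, rose, fern, sage, reed, elm, cedar, yew, aster.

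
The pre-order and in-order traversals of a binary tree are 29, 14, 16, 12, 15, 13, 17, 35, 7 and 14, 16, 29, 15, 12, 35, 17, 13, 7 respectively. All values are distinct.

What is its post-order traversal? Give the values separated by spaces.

16 14 15 35 17 7 13 12 29

The first element of pre-order is the root; it splits in-order into left and right subtrees.
Root 29: left subtree has 2 nodes {14, 16}, right has 6 {15, 12, 35, 17, 13, 7}.
  Root 14: left subtree has 0 nodes { }, right has 1 {16}.
  Root 12: left subtree has 1 node {15}, right has 4 {35, 17, 13, 7}.
    Root 13: left subtree has 2 nodes {35, 17}, right has 1 {7}.
      Root 17: left subtree has 1 node {35}, right has 0 { }.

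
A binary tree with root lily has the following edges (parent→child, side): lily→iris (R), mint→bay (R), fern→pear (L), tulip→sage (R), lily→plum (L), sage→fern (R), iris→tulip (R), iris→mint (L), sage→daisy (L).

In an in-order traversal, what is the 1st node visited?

In-order visits the left subtree, then the node, then the right subtree.
At lily: go left to plum.
  plum is a leaf — visit plum.
Visit lily.
At lily: go right to iris.
  At iris: go left to mint.
    At mint: no left child.
    Visit mint.
    At mint: go right to bay.
      bay is a leaf — visit bay.
  Visit iris.
  At iris: go right to tulip.
    At tulip: no left child.
    Visit tulip.
    At tulip: go right to sage.
      At sage: go left to daisy.
        daisy is a leaf — visit daisy.
      Visit sage.
      At sage: go right to fern.
        At fern: go left to pear.
          pear is a leaf — visit pear.
        Visit fern.
        At fern: no right child.
Full in-order sequence: plum, lily, mint, bay, iris, tulip, daisy, sage, pear, fern.

plum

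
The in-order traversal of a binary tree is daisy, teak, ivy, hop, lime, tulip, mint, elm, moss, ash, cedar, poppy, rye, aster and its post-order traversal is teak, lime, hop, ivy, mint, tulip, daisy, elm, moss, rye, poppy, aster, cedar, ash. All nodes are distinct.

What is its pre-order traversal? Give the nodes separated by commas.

The last element of post-order is the root; it splits in-order into left and right subtrees.
Root ash: left subtree has 9 nodes {daisy, teak, ivy, hop, lime, tulip, mint, elm, moss}, right has 4 {cedar, poppy, rye, aster}.
  Root moss: left subtree has 8 nodes {daisy, teak, ivy, hop, lime, tulip, mint, elm}, right has 0 { }.
    Root elm: left subtree has 7 nodes {daisy, teak, ivy, hop, lime, tulip, mint}, right has 0 { }.
      Root daisy: left subtree has 0 nodes { }, right has 6 {teak, ivy, hop, lime, tulip, mint}.
        Root tulip: left subtree has 4 nodes {teak, ivy, hop, lime}, right has 1 {mint}.
          Root ivy: left subtree has 1 node {teak}, right has 2 {hop, lime}.
            Root hop: left subtree has 0 nodes { }, right has 1 {lime}.
  Root cedar: left subtree has 0 nodes { }, right has 3 {poppy, rye, aster}.
    Root aster: left subtree has 2 nodes {poppy, rye}, right has 0 { }.
      Root poppy: left subtree has 0 nodes { }, right has 1 {rye}.

ash, moss, elm, daisy, tulip, ivy, teak, hop, lime, mint, cedar, aster, poppy, rye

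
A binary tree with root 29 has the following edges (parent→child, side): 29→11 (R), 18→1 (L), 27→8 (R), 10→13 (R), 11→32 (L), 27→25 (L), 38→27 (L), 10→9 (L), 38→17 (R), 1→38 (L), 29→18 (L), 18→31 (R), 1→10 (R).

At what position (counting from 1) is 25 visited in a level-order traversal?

13

Level-order visits nodes level by level from the root, left to right within each level.
Level 0: 29
Level 1: 18, 11
Level 2: 1, 31, 32
Level 3: 38, 10
Level 4: 27, 17, 9, 13
Level 5: 25, 8
Full level-order sequence: 29, 18, 11, 1, 31, 32, 38, 10, 27, 17, 9, 13, 25, 8.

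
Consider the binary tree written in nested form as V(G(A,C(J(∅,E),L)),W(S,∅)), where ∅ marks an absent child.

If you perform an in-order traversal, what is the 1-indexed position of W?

9

In-order visits the left subtree, then the node, then the right subtree.
At V: go left to G.
  At G: go left to A.
    A is a leaf — visit A.
  Visit G.
  At G: go right to C.
    At C: go left to J.
      At J: no left child.
      Visit J.
      At J: go right to E.
        E is a leaf — visit E.
    Visit C.
    At C: go right to L.
      L is a leaf — visit L.
Visit V.
At V: go right to W.
  At W: go left to S.
    S is a leaf — visit S.
  Visit W.
  At W: no right child.
Full in-order sequence: A, G, J, E, C, L, V, S, W.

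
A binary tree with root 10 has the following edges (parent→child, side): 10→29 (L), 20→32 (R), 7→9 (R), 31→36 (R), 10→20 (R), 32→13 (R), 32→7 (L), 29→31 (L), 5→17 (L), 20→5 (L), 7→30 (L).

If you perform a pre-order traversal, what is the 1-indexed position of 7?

9

Pre-order visits the node, then its left subtree, then its right subtree.
Visit 10.
At 10: go left to 29.
  Visit 29.
  At 29: go left to 31.
    Visit 31.
    At 31: no left child.
    At 31: go right to 36.
      36 is a leaf — visit 36.
  At 29: no right child.
At 10: go right to 20.
  Visit 20.
  At 20: go left to 5.
    Visit 5.
    At 5: go left to 17.
      17 is a leaf — visit 17.
    At 5: no right child.
  At 20: go right to 32.
    Visit 32.
    At 32: go left to 7.
      Visit 7.
      At 7: go left to 30.
        30 is a leaf — visit 30.
      At 7: go right to 9.
        9 is a leaf — visit 9.
    At 32: go right to 13.
      13 is a leaf — visit 13.
Full pre-order sequence: 10, 29, 31, 36, 20, 5, 17, 32, 7, 30, 9, 13.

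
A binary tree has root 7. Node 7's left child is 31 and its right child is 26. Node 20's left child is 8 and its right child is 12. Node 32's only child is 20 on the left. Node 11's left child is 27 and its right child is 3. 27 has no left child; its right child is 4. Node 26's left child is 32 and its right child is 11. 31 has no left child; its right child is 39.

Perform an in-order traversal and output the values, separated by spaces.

31 39 7 8 20 12 32 26 27 4 11 3

In-order visits the left subtree, then the node, then the right subtree.
At 7: go left to 31.
  At 31: no left child.
  Visit 31.
  At 31: go right to 39.
    39 is a leaf — visit 39.
Visit 7.
At 7: go right to 26.
  At 26: go left to 32.
    At 32: go left to 20.
      At 20: go left to 8.
        8 is a leaf — visit 8.
      Visit 20.
      At 20: go right to 12.
        12 is a leaf — visit 12.
    Visit 32.
    At 32: no right child.
  Visit 26.
  At 26: go right to 11.
    At 11: go left to 27.
      At 27: no left child.
      Visit 27.
      At 27: go right to 4.
        4 is a leaf — visit 4.
    Visit 11.
    At 11: go right to 3.
      3 is a leaf — visit 3.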